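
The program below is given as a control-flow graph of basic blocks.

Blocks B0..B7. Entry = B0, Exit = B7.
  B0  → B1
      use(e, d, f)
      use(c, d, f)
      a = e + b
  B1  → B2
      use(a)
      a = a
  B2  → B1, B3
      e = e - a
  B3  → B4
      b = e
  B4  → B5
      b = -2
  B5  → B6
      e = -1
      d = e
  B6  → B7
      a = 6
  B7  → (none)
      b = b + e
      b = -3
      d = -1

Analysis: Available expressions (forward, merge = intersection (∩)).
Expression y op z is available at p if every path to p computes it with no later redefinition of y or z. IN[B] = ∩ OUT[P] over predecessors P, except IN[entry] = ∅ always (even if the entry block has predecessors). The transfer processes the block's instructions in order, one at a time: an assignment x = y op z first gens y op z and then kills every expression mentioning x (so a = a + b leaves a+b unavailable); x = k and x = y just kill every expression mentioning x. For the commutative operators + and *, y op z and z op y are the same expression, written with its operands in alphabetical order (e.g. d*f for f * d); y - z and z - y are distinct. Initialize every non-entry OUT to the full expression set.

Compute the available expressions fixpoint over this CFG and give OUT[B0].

Answer: {b+e}

Working:
Fixpoint table:
  B0:  IN={}  OUT={b+e}
  B1:  IN={}  OUT={}
  B2:  IN={}  OUT={}
  B3:  IN={}  OUT={}
  B4:  IN={}  OUT={}
  B5:  IN={}  OUT={}
  B6:  IN={}  OUT={}
  B7:  IN={}  OUT={}

B0 is the boundary node: IN[B0] = {}
Applying B0's transfer function to that IN value gives OUT[B0] (row B0 above).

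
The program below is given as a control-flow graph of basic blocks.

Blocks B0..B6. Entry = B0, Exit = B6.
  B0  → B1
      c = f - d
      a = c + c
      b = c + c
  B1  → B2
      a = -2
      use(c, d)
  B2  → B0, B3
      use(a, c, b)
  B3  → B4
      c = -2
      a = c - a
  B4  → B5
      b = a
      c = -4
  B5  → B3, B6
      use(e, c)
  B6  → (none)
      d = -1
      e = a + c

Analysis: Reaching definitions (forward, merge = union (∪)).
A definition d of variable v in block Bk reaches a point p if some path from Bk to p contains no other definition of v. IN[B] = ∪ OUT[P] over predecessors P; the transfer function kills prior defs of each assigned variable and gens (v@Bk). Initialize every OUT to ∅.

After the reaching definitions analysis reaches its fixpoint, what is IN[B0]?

Fixpoint table:
  B0:   IN={a@B1, b@B0, c@B0}   OUT={a@B0, b@B0, c@B0}
  B1:   IN={a@B0, b@B0, c@B0}   OUT={a@B1, b@B0, c@B0}
  B2:   IN={a@B1, b@B0, c@B0}   OUT={a@B1, b@B0, c@B0}
  B3:   IN={a@B1, a@B3, b@B0, b@B4, c@B0, c@B4}   OUT={a@B3, b@B0, b@B4, c@B3}
  B4:   IN={a@B3, b@B0, b@B4, c@B3}   OUT={a@B3, b@B4, c@B4}
  B5:   IN={a@B3, b@B4, c@B4}   OUT={a@B3, b@B4, c@B4}
  B6:   IN={a@B3, b@B4, c@B4}   OUT={a@B3, b@B4, c@B4, d@B6, e@B6}

Merge at B0 (entry node, so the boundary value {} is joined with the incoming edge(s)): IN[B0] = {} ⊔ OUT[B2] = {a@B1, b@B0, c@B0}

Answer: {a@B1, b@B0, c@B0}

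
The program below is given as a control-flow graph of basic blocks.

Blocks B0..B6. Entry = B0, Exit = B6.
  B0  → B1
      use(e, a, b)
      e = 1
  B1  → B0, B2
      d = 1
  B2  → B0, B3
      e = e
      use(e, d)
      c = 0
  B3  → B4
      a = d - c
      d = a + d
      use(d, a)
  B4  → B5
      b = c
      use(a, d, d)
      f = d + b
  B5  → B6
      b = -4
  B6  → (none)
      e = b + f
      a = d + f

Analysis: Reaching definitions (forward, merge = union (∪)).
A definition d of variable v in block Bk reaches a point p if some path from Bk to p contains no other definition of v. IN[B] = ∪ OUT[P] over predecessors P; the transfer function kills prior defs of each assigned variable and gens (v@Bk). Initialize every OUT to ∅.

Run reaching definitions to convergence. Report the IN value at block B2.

Answer: {c@B2, d@B1, e@B0}

Trace:
Fixpoint table:
  B0:  IN={c@B2, d@B1, e@B0, e@B2}  OUT={c@B2, d@B1, e@B0}
  B1:  IN={c@B2, d@B1, e@B0}  OUT={c@B2, d@B1, e@B0}
  B2:  IN={c@B2, d@B1, e@B0}  OUT={c@B2, d@B1, e@B2}
  B3:  IN={c@B2, d@B1, e@B2}  OUT={a@B3, c@B2, d@B3, e@B2}
  B4:  IN={a@B3, c@B2, d@B3, e@B2}  OUT={a@B3, b@B4, c@B2, d@B3, e@B2, f@B4}
  B5:  IN={a@B3, b@B4, c@B2, d@B3, e@B2, f@B4}  OUT={a@B3, b@B5, c@B2, d@B3, e@B2, f@B4}
  B6:  IN={a@B3, b@B5, c@B2, d@B3, e@B2, f@B4}  OUT={a@B6, b@B5, c@B2, d@B3, e@B6, f@B4}

Merge at B2: IN[B2] = OUT[B1] = {c@B2, d@B1, e@B0}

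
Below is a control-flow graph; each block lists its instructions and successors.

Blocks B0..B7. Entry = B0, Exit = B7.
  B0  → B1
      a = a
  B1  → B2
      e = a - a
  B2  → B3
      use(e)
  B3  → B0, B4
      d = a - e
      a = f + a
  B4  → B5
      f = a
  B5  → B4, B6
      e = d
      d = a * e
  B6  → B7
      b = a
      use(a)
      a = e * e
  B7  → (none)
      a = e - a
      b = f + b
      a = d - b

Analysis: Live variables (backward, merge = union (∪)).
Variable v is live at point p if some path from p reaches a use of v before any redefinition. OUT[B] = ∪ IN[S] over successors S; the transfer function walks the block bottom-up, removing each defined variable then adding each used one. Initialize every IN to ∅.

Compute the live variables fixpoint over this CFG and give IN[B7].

Fixpoint table:
  B0:   IN={a, f}   OUT={a, f}
  B1:   IN={a, f}   OUT={a, e, f}
  B2:   IN={a, e, f}   OUT={a, e, f}
  B3:   IN={a, e, f}   OUT={a, d, f}
  B4:   IN={a, d}   OUT={a, d, f}
  B5:   IN={a, d, f}   OUT={a, d, e, f}
  B6:   IN={a, d, e, f}   OUT={a, b, d, e, f}
  B7:   IN={a, b, d, e, f}   OUT={}

B7 is the boundary node: OUT[B7] = {}
Applying B7's transfer function to that OUT value gives IN[B7] (row B7 above).

Answer: {a, b, d, e, f}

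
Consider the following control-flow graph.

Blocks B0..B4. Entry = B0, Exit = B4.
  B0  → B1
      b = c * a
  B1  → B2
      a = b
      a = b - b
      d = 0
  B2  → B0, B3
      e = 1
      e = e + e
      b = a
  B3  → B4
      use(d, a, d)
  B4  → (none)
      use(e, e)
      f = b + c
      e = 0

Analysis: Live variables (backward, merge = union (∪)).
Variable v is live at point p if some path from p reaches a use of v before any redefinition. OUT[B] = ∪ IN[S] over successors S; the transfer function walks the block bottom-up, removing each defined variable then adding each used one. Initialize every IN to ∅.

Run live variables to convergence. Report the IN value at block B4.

Converged values:
  B0: | IN={a, c} | OUT={b, c}
  B1: | IN={b, c} | OUT={a, c, d}
  B2: | IN={a, c, d} | OUT={a, b, c, d, e}
  B3: | IN={a, b, c, d, e} | OUT={b, c, e}
  B4: | IN={b, c, e} | OUT={}

B4 is the boundary node: OUT[B4] = {}
Applying B4's transfer function to that OUT value gives IN[B4] (row B4 above).

Answer: {b, c, e}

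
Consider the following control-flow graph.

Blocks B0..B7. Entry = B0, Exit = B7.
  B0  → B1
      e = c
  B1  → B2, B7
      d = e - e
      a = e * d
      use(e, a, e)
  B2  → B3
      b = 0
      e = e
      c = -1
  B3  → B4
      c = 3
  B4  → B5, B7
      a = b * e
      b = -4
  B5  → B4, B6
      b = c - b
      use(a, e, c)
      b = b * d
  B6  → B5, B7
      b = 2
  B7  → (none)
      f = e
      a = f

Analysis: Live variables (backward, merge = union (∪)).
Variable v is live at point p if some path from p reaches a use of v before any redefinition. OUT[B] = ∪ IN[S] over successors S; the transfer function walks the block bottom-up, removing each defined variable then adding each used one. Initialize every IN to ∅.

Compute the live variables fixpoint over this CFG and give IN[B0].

Fixpoint table:
  B0:  IN={c}  OUT={e}
  B1:  IN={e}  OUT={d, e}
  B2:  IN={d, e}  OUT={b, d, e}
  B3:  IN={b, d, e}  OUT={b, c, d, e}
  B4:  IN={b, c, d, e}  OUT={a, b, c, d, e}
  B5:  IN={a, b, c, d, e}  OUT={a, b, c, d, e}
  B6:  IN={a, c, d, e}  OUT={a, b, c, d, e}
  B7:  IN={e}  OUT={}

Merge at B0: OUT[B0] = IN[B1] = {e}
Applying B0's transfer function to that OUT value gives IN[B0] (row B0 above).

Answer: {c}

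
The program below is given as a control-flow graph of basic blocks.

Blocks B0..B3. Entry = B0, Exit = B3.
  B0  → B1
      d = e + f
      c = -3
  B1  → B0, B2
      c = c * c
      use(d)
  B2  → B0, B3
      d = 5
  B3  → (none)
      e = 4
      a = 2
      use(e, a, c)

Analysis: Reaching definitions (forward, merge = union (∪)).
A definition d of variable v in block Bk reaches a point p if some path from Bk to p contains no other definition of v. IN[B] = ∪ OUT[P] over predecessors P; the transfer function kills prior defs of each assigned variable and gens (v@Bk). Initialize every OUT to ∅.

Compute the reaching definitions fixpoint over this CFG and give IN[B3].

Per-block solution:
  B0: | IN={c@B1, d@B0, d@B2} | OUT={c@B0, d@B0}
  B1: | IN={c@B0, d@B0} | OUT={c@B1, d@B0}
  B2: | IN={c@B1, d@B0} | OUT={c@B1, d@B2}
  B3: | IN={c@B1, d@B2} | OUT={a@B3, c@B1, d@B2, e@B3}

Merge at B3: IN[B3] = OUT[B2] = {c@B1, d@B2}

Answer: {c@B1, d@B2}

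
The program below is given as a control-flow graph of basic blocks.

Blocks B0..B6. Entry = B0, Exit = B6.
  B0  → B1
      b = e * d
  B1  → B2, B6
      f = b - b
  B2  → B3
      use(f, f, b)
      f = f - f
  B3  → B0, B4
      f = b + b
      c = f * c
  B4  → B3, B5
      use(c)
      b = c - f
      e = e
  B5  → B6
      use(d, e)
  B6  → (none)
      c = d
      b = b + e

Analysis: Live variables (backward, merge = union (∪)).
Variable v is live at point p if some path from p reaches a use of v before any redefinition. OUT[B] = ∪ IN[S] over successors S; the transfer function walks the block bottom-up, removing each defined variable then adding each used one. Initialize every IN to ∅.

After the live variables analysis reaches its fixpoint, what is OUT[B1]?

Fixpoint table:
  B0:   IN={c, d, e}   OUT={b, c, d, e}
  B1:   IN={b, c, d, e}   OUT={b, c, d, e, f}
  B2:   IN={b, c, d, e, f}   OUT={b, c, d, e}
  B3:   IN={b, c, d, e}   OUT={c, d, e, f}
  B4:   IN={c, d, e, f}   OUT={b, c, d, e}
  B5:   IN={b, d, e}   OUT={b, d, e}
  B6:   IN={b, d, e}   OUT={}

Merge at B1: OUT[B1] = IN[B2] ⊔ IN[B6] = {b, c, d, e, f}

Answer: {b, c, d, e, f}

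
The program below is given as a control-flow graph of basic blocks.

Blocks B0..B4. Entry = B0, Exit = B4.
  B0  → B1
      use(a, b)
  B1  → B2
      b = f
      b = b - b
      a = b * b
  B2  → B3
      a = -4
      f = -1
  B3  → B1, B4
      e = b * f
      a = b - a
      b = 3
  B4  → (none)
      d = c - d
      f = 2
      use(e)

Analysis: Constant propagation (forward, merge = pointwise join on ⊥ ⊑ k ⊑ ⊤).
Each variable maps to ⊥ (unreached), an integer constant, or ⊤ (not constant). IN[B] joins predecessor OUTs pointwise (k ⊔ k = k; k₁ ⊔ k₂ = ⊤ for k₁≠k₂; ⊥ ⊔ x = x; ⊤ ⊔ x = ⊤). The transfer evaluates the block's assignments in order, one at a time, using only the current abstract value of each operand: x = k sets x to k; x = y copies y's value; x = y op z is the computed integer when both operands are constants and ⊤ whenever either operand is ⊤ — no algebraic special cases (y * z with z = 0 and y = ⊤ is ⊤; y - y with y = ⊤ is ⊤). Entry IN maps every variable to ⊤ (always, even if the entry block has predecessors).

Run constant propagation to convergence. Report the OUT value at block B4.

Answer: {a: ⊤, b: 3, c: ⊤, d: ⊤, e: ⊤, f: 2}

Working:
Fixpoint table:
  B0: | IN=(all ⊤) | OUT=(all ⊤)
  B1: | IN=(all ⊤) | OUT=(all ⊤)
  B2: | IN=(all ⊤) | OUT={a:-4, f:-1; rest ⊤}
  B3: | IN={a:-4, f:-1; rest ⊤} | OUT={b:3, f:-1; rest ⊤}
  B4: | IN={b:3, f:-1; rest ⊤} | OUT={b:3, f:2; rest ⊤}

Merge at B4: IN[B4] = OUT[B3] = {a: ⊤, b: 3, c: ⊤, d: ⊤, e: ⊤, f: -1}
Applying B4's transfer function to that IN value gives OUT[B4] (row B4 above).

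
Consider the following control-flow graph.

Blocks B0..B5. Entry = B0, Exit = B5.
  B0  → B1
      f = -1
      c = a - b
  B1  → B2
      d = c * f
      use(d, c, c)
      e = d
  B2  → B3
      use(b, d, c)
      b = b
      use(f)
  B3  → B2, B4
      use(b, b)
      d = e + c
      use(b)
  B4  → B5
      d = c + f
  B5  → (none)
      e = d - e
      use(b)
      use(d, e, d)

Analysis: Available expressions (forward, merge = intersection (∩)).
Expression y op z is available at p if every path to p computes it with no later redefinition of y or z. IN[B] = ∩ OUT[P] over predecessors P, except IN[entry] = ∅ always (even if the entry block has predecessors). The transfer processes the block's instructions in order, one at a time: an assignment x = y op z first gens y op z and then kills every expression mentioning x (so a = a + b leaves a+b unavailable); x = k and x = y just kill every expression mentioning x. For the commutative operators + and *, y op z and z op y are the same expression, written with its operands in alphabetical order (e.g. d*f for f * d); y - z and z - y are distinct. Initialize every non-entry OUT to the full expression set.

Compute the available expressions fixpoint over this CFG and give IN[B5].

Converged values:
  B0:   IN={}   OUT={a-b}
  B1:   IN={a-b}   OUT={a-b, c*f}
  B2:   IN={c*f}   OUT={c*f}
  B3:   IN={c*f}   OUT={c*f, c+e}
  B4:   IN={c*f, c+e}   OUT={c*f, c+e, c+f}
  B5:   IN={c*f, c+e, c+f}   OUT={c*f, c+f}

Merge at B5: IN[B5] = OUT[B4] = {c*f, c+e, c+f}

Answer: {c*f, c+e, c+f}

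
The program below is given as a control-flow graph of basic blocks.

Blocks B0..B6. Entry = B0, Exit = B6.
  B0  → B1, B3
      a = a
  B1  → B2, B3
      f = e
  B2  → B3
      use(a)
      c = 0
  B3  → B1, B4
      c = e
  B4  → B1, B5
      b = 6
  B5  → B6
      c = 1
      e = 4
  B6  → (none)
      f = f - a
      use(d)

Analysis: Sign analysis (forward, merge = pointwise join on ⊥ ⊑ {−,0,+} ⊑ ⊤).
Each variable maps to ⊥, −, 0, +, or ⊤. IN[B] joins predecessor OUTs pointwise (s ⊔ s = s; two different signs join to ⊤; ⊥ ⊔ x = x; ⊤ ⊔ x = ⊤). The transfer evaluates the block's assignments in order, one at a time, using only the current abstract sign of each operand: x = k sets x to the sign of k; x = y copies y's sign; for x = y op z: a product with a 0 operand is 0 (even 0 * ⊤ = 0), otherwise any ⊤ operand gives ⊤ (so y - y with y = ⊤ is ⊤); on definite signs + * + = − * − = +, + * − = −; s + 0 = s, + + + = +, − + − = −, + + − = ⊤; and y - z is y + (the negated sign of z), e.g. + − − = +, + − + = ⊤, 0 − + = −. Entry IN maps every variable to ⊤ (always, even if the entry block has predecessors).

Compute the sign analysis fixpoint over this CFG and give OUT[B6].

Converged values:
  B0:   IN=(all ⊤)   OUT=(all ⊤)
  B1:   IN=(all ⊤)   OUT=(all ⊤)
  B2:   IN=(all ⊤)   OUT={c:0; rest ⊤}
  B3:   IN=(all ⊤)   OUT=(all ⊤)
  B4:   IN=(all ⊤)   OUT={b:+; rest ⊤}
  B5:   IN={b:+; rest ⊤}   OUT={b:+, c:+, e:+; rest ⊤}
  B6:   IN={b:+, c:+, e:+; rest ⊤}   OUT={b:+, c:+, e:+; rest ⊤}

Merge at B6: IN[B6] = OUT[B5] = {a: ⊤, b: +, c: +, d: ⊤, e: +, f: ⊤}
Applying B6's transfer function to that IN value gives OUT[B6] (row B6 above).

Answer: {a: ⊤, b: +, c: +, d: ⊤, e: +, f: ⊤}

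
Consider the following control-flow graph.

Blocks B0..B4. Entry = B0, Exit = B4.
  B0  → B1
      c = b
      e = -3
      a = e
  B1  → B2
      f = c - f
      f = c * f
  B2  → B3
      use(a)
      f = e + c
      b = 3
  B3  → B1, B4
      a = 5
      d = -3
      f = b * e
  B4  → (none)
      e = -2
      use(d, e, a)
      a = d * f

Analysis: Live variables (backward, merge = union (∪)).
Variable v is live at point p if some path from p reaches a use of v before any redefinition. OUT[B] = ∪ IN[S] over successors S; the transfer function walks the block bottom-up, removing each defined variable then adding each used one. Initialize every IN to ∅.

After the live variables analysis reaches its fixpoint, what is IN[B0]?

Per-block solution:
  B0:   IN={b, f}   OUT={a, c, e, f}
  B1:   IN={a, c, e, f}   OUT={a, c, e}
  B2:   IN={a, c, e}   OUT={b, c, e}
  B3:   IN={b, c, e}   OUT={a, c, d, e, f}
  B4:   IN={a, d, f}   OUT={}

Merge at B0: OUT[B0] = IN[B1] = {a, c, e, f}
Applying B0's transfer function to that OUT value gives IN[B0] (row B0 above).

Answer: {b, f}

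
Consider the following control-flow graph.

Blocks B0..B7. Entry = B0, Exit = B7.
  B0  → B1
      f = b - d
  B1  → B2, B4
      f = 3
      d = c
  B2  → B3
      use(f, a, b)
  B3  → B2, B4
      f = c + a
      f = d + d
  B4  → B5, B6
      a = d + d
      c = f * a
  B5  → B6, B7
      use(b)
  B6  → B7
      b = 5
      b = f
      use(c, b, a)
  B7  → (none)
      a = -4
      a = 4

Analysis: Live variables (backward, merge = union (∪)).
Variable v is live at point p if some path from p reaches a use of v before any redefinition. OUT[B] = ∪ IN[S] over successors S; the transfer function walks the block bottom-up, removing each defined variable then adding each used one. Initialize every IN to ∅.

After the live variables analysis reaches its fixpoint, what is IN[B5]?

Answer: {a, b, c, f}

Trace:
Converged values:
  B0:   IN={a, b, c, d}   OUT={a, b, c}
  B1:   IN={a, b, c}   OUT={a, b, c, d, f}
  B2:   IN={a, b, c, d, f}   OUT={a, b, c, d}
  B3:   IN={a, b, c, d}   OUT={a, b, c, d, f}
  B4:   IN={b, d, f}   OUT={a, b, c, f}
  B5:   IN={a, b, c, f}   OUT={a, c, f}
  B6:   IN={a, c, f}   OUT={}
  B7:   IN={}   OUT={}

Merge at B5: OUT[B5] = IN[B6] ⊔ IN[B7] = {a, c, f}
Applying B5's transfer function to that OUT value gives IN[B5] (row B5 above).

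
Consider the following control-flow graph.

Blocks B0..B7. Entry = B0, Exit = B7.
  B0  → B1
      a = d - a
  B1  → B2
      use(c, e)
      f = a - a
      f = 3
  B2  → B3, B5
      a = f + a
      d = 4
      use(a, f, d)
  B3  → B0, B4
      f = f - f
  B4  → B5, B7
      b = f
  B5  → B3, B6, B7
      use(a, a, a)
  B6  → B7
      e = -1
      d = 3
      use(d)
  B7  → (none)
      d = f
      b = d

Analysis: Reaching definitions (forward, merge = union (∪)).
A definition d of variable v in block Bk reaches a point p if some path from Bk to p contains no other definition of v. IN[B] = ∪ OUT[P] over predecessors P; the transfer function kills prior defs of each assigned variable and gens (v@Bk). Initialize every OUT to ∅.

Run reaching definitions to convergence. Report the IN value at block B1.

Answer: {a@B0, b@B4, d@B2, f@B3}

Trace:
Converged values:
  B0:   IN={a@B2, b@B4, d@B2, f@B3}   OUT={a@B0, b@B4, d@B2, f@B3}
  B1:   IN={a@B0, b@B4, d@B2, f@B3}   OUT={a@B0, b@B4, d@B2, f@B1}
  B2:   IN={a@B0, b@B4, d@B2, f@B1}   OUT={a@B2, b@B4, d@B2, f@B1}
  B3:   IN={a@B2, b@B4, d@B2, f@B1, f@B3}   OUT={a@B2, b@B4, d@B2, f@B3}
  B4:   IN={a@B2, b@B4, d@B2, f@B3}   OUT={a@B2, b@B4, d@B2, f@B3}
  B5:   IN={a@B2, b@B4, d@B2, f@B1, f@B3}   OUT={a@B2, b@B4, d@B2, f@B1, f@B3}
  B6:   IN={a@B2, b@B4, d@B2, f@B1, f@B3}   OUT={a@B2, b@B4, d@B6, e@B6, f@B1, f@B3}
  B7:   IN={a@B2, b@B4, d@B2, d@B6, e@B6, f@B1, f@B3}   OUT={a@B2, b@B7, d@B7, e@B6, f@B1, f@B3}

Merge at B1: IN[B1] = OUT[B0] = {a@B0, b@B4, d@B2, f@B3}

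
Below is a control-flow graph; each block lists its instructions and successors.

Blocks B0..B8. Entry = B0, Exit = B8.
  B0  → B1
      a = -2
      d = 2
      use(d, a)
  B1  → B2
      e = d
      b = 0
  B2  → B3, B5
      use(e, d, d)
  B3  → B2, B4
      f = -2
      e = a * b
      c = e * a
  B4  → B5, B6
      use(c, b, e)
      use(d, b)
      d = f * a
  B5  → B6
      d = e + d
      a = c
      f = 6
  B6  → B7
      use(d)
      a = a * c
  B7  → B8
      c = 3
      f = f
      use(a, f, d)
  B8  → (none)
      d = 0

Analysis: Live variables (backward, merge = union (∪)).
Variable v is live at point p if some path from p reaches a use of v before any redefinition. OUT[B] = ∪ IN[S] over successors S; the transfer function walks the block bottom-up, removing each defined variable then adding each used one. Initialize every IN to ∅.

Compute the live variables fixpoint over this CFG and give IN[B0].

Answer: {c}

Trace:
Converged values:
  B0:  IN={c}  OUT={a, c, d}
  B1:  IN={a, c, d}  OUT={a, b, c, d, e}
  B2:  IN={a, b, c, d, e}  OUT={a, b, c, d, e}
  B3:  IN={a, b, d}  OUT={a, b, c, d, e, f}
  B4:  IN={a, b, c, d, e, f}  OUT={a, c, d, e, f}
  B5:  IN={c, d, e}  OUT={a, c, d, f}
  B6:  IN={a, c, d, f}  OUT={a, d, f}
  B7:  IN={a, d, f}  OUT={}
  B8:  IN={}  OUT={}

Merge at B0: OUT[B0] = IN[B1] = {a, c, d}
Applying B0's transfer function to that OUT value gives IN[B0] (row B0 above).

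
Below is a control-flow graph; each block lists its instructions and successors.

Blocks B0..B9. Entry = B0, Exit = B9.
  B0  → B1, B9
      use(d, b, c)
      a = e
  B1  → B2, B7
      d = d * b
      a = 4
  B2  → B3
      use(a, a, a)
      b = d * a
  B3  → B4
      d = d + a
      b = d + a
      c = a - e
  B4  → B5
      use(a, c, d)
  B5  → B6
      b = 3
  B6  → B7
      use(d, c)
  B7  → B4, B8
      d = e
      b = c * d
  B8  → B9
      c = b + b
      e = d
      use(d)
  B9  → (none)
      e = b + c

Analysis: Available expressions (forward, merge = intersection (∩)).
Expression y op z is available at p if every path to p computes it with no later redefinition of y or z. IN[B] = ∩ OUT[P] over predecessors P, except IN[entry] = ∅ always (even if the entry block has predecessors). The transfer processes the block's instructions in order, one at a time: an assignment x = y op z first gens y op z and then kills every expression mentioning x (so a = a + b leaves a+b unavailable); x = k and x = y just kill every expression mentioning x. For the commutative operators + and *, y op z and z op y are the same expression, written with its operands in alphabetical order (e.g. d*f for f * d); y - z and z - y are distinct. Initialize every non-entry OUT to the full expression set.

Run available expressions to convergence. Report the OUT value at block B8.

Converged values:
  B0:   IN={}   OUT={}
  B1:   IN={}   OUT={}
  B2:   IN={}   OUT={a*d}
  B3:   IN={a*d}   OUT={a+d, a-e}
  B4:   IN={}   OUT={}
  B5:   IN={}   OUT={}
  B6:   IN={}   OUT={}
  B7:   IN={}   OUT={c*d}
  B8:   IN={c*d}   OUT={b+b}
  B9:   IN={}   OUT={b+c}

Merge at B8: IN[B8] = OUT[B7] = {c*d}
Applying B8's transfer function to that IN value gives OUT[B8] (row B8 above).

Answer: {b+b}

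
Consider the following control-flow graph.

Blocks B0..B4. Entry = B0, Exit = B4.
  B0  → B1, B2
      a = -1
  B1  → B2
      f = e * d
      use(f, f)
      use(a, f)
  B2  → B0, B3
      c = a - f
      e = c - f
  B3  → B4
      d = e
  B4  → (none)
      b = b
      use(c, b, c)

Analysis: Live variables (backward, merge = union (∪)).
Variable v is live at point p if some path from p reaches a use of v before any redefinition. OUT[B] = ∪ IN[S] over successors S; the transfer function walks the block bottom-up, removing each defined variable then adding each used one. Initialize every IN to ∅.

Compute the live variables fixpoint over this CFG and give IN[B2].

Answer: {a, b, d, f}

Trace:
Fixpoint table:
  B0:   IN={b, d, e, f}   OUT={a, b, d, e, f}
  B1:   IN={a, b, d, e}   OUT={a, b, d, f}
  B2:   IN={a, b, d, f}   OUT={b, c, d, e, f}
  B3:   IN={b, c, e}   OUT={b, c}
  B4:   IN={b, c}   OUT={}

Merge at B2: OUT[B2] = IN[B0] ⊔ IN[B3] = {b, c, d, e, f}
Applying B2's transfer function to that OUT value gives IN[B2] (row B2 above).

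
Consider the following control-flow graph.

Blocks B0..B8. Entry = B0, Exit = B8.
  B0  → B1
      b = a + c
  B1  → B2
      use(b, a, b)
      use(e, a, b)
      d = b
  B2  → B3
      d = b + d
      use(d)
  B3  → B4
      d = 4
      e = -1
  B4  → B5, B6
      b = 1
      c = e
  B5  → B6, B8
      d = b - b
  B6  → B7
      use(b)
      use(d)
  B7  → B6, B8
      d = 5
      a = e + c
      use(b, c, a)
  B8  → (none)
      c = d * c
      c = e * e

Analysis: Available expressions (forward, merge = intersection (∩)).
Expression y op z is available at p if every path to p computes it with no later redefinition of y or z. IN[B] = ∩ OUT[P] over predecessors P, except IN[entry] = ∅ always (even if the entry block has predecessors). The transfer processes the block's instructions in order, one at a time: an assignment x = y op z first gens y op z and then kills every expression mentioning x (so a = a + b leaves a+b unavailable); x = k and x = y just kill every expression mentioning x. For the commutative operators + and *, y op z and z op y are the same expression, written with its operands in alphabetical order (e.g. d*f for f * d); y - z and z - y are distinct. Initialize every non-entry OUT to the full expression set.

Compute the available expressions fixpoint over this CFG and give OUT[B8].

Answer: {e*e}

Working:
Converged values:
  B0:   IN={}   OUT={a+c}
  B1:   IN={a+c}   OUT={a+c}
  B2:   IN={a+c}   OUT={a+c}
  B3:   IN={a+c}   OUT={a+c}
  B4:   IN={a+c}   OUT={}
  B5:   IN={}   OUT={b-b}
  B6:   IN={}   OUT={}
  B7:   IN={}   OUT={c+e}
  B8:   IN={}   OUT={e*e}

Merge at B8: IN[B8] = OUT[B5] ∩ OUT[B7] = {}
Applying B8's transfer function to that IN value gives OUT[B8] (row B8 above).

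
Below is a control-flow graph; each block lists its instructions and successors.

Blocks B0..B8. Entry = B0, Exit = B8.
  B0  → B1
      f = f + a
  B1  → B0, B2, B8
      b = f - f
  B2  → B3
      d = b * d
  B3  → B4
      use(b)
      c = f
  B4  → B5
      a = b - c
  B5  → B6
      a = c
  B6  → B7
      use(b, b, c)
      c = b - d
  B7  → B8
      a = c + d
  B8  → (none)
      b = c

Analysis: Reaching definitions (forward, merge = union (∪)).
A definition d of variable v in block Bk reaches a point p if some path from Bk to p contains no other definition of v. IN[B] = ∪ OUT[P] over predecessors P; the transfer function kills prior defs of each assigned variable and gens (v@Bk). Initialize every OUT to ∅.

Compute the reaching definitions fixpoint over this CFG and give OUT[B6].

Answer: {a@B5, b@B1, c@B6, d@B2, f@B0}

Working:
Fixpoint table:
  B0:   IN={b@B1, f@B0}   OUT={b@B1, f@B0}
  B1:   IN={b@B1, f@B0}   OUT={b@B1, f@B0}
  B2:   IN={b@B1, f@B0}   OUT={b@B1, d@B2, f@B0}
  B3:   IN={b@B1, d@B2, f@B0}   OUT={b@B1, c@B3, d@B2, f@B0}
  B4:   IN={b@B1, c@B3, d@B2, f@B0}   OUT={a@B4, b@B1, c@B3, d@B2, f@B0}
  B5:   IN={a@B4, b@B1, c@B3, d@B2, f@B0}   OUT={a@B5, b@B1, c@B3, d@B2, f@B0}
  B6:   IN={a@B5, b@B1, c@B3, d@B2, f@B0}   OUT={a@B5, b@B1, c@B6, d@B2, f@B0}
  B7:   IN={a@B5, b@B1, c@B6, d@B2, f@B0}   OUT={a@B7, b@B1, c@B6, d@B2, f@B0}
  B8:   IN={a@B7, b@B1, c@B6, d@B2, f@B0}   OUT={a@B7, b@B8, c@B6, d@B2, f@B0}

Merge at B6: IN[B6] = OUT[B5] = {a@B5, b@B1, c@B3, d@B2, f@B0}
Applying B6's transfer function to that IN value gives OUT[B6] (row B6 above).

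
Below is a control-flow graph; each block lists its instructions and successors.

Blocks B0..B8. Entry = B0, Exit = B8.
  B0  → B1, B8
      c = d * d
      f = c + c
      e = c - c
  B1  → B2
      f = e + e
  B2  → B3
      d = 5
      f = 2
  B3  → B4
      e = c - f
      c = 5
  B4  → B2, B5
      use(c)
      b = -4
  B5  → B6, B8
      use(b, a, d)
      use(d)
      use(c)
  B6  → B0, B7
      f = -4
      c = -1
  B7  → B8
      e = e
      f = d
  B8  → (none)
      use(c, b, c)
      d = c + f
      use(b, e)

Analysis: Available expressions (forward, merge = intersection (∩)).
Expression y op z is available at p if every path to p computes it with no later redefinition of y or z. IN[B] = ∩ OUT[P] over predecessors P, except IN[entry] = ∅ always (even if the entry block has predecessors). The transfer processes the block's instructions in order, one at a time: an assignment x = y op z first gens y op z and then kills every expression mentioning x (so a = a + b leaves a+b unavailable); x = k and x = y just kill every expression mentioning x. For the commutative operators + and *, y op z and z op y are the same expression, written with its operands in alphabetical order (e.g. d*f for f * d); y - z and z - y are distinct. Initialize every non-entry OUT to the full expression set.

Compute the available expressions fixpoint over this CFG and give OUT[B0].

Answer: {c+c, c-c, d*d}

Trace:
Converged values:
  B0:  IN={}  OUT={c+c, c-c, d*d}
  B1:  IN={c+c, c-c, d*d}  OUT={c+c, c-c, d*d, e+e}
  B2:  IN={}  OUT={}
  B3:  IN={}  OUT={}
  B4:  IN={}  OUT={}
  B5:  IN={}  OUT={}
  B6:  IN={}  OUT={}
  B7:  IN={}  OUT={}
  B8:  IN={}  OUT={c+f}

Merge at B0 (entry node, so the boundary value {} is joined with the incoming edge(s)): IN[B0] = {} ∩ OUT[B6] = {}
Applying B0's transfer function to that IN value gives OUT[B0] (row B0 above).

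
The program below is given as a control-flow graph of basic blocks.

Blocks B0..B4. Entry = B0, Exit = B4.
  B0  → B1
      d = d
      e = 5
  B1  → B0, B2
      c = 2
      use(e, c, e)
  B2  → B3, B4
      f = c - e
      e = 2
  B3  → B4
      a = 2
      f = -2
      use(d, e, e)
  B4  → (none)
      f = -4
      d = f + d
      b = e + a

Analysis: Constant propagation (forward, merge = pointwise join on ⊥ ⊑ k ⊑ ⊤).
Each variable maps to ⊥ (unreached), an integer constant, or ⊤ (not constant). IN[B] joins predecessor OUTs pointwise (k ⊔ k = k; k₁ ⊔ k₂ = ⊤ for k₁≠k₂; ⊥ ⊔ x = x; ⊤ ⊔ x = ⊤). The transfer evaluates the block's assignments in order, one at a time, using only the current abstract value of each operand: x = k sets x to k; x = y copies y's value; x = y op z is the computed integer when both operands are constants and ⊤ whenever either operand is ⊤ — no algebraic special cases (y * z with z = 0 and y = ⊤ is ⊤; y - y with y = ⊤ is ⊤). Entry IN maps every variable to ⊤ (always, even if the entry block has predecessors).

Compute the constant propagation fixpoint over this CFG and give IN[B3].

Per-block solution:
  B0:  IN=(all ⊤)  OUT={e:5; rest ⊤}
  B1:  IN={e:5; rest ⊤}  OUT={c:2, e:5; rest ⊤}
  B2:  IN={c:2, e:5; rest ⊤}  OUT={c:2, e:2, f:-3; rest ⊤}
  B3:  IN={c:2, e:2, f:-3; rest ⊤}  OUT={a:2, c:2, e:2, f:-2; rest ⊤}
  B4:  IN={c:2, e:2; rest ⊤}  OUT={c:2, e:2, f:-4; rest ⊤}

Merge at B3: IN[B3] = OUT[B2] = {a: ⊤, b: ⊤, c: 2, d: ⊤, e: 2, f: -3}

Answer: {a: ⊤, b: ⊤, c: 2, d: ⊤, e: 2, f: -3}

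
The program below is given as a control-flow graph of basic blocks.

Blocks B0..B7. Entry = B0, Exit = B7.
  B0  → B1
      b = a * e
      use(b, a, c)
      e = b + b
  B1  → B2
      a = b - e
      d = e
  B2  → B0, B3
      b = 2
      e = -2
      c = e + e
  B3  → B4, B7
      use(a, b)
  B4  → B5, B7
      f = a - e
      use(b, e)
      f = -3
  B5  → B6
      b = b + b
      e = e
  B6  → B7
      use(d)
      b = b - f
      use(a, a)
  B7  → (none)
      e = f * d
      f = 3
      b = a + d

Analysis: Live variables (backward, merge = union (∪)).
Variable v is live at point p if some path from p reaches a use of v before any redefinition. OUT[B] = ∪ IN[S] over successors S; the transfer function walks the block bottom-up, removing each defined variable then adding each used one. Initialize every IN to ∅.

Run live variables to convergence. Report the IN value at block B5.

Answer: {a, b, d, e, f}

Derivation:
Converged values:
  B0: | IN={a, c, e, f} | OUT={b, e, f}
  B1: | IN={b, e, f} | OUT={a, d, f}
  B2: | IN={a, d, f} | OUT={a, b, c, d, e, f}
  B3: | IN={a, b, d, e, f} | OUT={a, b, d, e, f}
  B4: | IN={a, b, d, e} | OUT={a, b, d, e, f}
  B5: | IN={a, b, d, e, f} | OUT={a, b, d, f}
  B6: | IN={a, b, d, f} | OUT={a, d, f}
  B7: | IN={a, d, f} | OUT={}

Merge at B5: OUT[B5] = IN[B6] = {a, b, d, f}
Applying B5's transfer function to that OUT value gives IN[B5] (row B5 above).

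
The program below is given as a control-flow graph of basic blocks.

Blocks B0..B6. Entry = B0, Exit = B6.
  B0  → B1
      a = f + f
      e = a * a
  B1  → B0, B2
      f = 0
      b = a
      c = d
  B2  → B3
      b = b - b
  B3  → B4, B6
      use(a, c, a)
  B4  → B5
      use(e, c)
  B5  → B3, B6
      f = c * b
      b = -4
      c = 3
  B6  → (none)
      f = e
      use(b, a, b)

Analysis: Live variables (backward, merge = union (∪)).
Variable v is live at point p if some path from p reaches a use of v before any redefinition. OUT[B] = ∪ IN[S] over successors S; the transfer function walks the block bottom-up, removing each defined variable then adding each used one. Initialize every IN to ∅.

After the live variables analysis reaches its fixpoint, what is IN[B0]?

Per-block solution:
  B0:   IN={d, f}   OUT={a, d, e}
  B1:   IN={a, d, e}   OUT={a, b, c, d, e, f}
  B2:   IN={a, b, c, e}   OUT={a, b, c, e}
  B3:   IN={a, b, c, e}   OUT={a, b, c, e}
  B4:   IN={a, b, c, e}   OUT={a, b, c, e}
  B5:   IN={a, b, c, e}   OUT={a, b, c, e}
  B6:   IN={a, b, e}   OUT={}

Merge at B0: OUT[B0] = IN[B1] = {a, d, e}
Applying B0's transfer function to that OUT value gives IN[B0] (row B0 above).

Answer: {d, f}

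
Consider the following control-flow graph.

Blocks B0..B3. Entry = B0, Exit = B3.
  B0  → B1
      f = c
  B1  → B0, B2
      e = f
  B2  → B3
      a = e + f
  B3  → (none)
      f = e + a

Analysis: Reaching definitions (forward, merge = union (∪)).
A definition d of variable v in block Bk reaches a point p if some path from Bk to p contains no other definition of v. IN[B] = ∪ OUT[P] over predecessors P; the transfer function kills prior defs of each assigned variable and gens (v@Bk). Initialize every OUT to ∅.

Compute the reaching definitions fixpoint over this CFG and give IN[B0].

Per-block solution:
  B0: | IN={e@B1, f@B0} | OUT={e@B1, f@B0}
  B1: | IN={e@B1, f@B0} | OUT={e@B1, f@B0}
  B2: | IN={e@B1, f@B0} | OUT={a@B2, e@B1, f@B0}
  B3: | IN={a@B2, e@B1, f@B0} | OUT={a@B2, e@B1, f@B3}

Merge at B0 (entry node, so the boundary value {} is joined with the incoming edge(s)): IN[B0] = {} ⊔ OUT[B1] = {e@B1, f@B0}

Answer: {e@B1, f@B0}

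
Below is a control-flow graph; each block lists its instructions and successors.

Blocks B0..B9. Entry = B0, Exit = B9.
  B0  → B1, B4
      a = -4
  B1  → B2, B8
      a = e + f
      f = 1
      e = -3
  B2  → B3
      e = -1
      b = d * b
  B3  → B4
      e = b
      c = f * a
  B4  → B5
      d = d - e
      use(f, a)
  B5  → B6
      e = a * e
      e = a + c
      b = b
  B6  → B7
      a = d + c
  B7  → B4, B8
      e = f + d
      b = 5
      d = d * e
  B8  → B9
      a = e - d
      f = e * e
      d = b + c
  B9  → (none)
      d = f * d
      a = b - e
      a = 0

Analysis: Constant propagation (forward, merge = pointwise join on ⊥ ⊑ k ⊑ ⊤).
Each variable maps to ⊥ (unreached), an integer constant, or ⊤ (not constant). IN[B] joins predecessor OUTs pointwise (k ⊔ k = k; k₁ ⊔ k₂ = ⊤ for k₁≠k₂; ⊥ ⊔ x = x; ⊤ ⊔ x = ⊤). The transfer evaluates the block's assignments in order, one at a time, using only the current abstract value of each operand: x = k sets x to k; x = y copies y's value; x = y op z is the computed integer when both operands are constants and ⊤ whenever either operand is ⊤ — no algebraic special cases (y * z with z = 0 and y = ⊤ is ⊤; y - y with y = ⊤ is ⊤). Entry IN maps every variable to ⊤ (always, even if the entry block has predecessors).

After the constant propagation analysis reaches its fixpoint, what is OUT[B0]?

Per-block solution:
  B0:   IN=(all ⊤)   OUT={a:-4; rest ⊤}
  B1:   IN={a:-4; rest ⊤}   OUT={e:-3, f:1; rest ⊤}
  B2:   IN={e:-3, f:1; rest ⊤}   OUT={e:-1, f:1; rest ⊤}
  B3:   IN={e:-1, f:1; rest ⊤}   OUT={f:1; rest ⊤}
  B4:   IN=(all ⊤)   OUT=(all ⊤)
  B5:   IN=(all ⊤)   OUT=(all ⊤)
  B6:   IN=(all ⊤)   OUT=(all ⊤)
  B7:   IN=(all ⊤)   OUT={b:5; rest ⊤}
  B8:   IN=(all ⊤)   OUT=(all ⊤)
  B9:   IN=(all ⊤)   OUT={a:0; rest ⊤}

B0 is the boundary node: IN[B0] = {a: ⊤, b: ⊤, c: ⊤, d: ⊤, e: ⊤, f: ⊤}
Applying B0's transfer function to that IN value gives OUT[B0] (row B0 above).

Answer: {a: -4, b: ⊤, c: ⊤, d: ⊤, e: ⊤, f: ⊤}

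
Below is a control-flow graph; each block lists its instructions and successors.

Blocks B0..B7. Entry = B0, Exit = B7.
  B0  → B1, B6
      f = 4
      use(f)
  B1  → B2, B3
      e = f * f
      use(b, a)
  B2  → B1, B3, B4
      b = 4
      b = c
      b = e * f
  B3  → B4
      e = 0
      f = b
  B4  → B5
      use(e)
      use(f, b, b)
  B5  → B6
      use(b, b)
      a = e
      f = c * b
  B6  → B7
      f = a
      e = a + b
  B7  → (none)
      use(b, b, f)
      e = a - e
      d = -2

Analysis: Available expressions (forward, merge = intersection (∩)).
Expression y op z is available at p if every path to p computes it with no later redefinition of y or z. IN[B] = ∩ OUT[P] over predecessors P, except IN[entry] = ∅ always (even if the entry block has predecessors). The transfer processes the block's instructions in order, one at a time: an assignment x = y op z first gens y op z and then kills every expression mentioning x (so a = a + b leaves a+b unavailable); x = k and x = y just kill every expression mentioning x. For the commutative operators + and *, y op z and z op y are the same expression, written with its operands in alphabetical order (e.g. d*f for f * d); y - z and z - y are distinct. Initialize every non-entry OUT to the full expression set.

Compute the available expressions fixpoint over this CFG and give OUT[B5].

Fixpoint table:
  B0:   IN={}   OUT={}
  B1:   IN={}   OUT={f*f}
  B2:   IN={f*f}   OUT={e*f, f*f}
  B3:   IN={f*f}   OUT={}
  B4:   IN={}   OUT={}
  B5:   IN={}   OUT={b*c}
  B6:   IN={}   OUT={a+b}
  B7:   IN={a+b}   OUT={a+b}

Merge at B5: IN[B5] = OUT[B4] = {}
Applying B5's transfer function to that IN value gives OUT[B5] (row B5 above).

Answer: {b*c}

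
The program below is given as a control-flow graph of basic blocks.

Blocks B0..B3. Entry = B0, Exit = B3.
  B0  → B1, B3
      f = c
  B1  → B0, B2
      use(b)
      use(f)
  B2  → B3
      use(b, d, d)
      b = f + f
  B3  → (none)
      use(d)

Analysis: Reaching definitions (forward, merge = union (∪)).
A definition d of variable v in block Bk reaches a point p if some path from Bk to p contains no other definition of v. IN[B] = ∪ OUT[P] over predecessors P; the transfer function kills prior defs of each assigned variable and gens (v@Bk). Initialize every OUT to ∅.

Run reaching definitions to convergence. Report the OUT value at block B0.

Answer: {f@B0}

Derivation:
Converged values:
  B0: | IN={f@B0} | OUT={f@B0}
  B1: | IN={f@B0} | OUT={f@B0}
  B2: | IN={f@B0} | OUT={b@B2, f@B0}
  B3: | IN={b@B2, f@B0} | OUT={b@B2, f@B0}

Merge at B0 (entry node, so the boundary value {} is joined with the incoming edge(s)): IN[B0] = {} ⊔ OUT[B1] = {f@B0}
Applying B0's transfer function to that IN value gives OUT[B0] (row B0 above).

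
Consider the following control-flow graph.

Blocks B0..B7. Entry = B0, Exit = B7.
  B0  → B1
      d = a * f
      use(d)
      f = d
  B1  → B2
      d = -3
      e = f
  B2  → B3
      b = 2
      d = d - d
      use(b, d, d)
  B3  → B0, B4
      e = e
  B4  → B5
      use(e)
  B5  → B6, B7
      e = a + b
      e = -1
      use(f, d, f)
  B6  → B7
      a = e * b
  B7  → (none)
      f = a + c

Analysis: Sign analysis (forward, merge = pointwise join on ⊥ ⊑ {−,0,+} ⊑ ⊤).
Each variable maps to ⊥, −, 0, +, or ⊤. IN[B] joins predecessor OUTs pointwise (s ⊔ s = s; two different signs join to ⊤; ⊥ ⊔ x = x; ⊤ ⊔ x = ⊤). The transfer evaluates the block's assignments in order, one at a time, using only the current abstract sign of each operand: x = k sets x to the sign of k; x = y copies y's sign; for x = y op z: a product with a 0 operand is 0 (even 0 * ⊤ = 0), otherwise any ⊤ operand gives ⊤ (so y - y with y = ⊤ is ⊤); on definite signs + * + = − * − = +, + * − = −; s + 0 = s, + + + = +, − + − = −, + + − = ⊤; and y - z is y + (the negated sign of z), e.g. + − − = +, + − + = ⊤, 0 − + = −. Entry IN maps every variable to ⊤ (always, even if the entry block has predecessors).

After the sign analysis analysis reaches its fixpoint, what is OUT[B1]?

Answer: {a: ⊤, b: ⊤, c: ⊤, d: -, e: ⊤, f: ⊤}

Trace:
Per-block solution:
  B0:   IN=(all ⊤)   OUT=(all ⊤)
  B1:   IN=(all ⊤)   OUT={d:-; rest ⊤}
  B2:   IN={d:-; rest ⊤}   OUT={b:+; rest ⊤}
  B3:   IN={b:+; rest ⊤}   OUT={b:+; rest ⊤}
  B4:   IN={b:+; rest ⊤}   OUT={b:+; rest ⊤}
  B5:   IN={b:+; rest ⊤}   OUT={b:+, e:-; rest ⊤}
  B6:   IN={b:+, e:-; rest ⊤}   OUT={a:-, b:+, e:-; rest ⊤}
  B7:   IN={b:+, e:-; rest ⊤}   OUT={b:+, e:-; rest ⊤}

Merge at B1: IN[B1] = OUT[B0] = {a: ⊤, b: ⊤, c: ⊤, d: ⊤, e: ⊤, f: ⊤}
Applying B1's transfer function to that IN value gives OUT[B1] (row B1 above).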